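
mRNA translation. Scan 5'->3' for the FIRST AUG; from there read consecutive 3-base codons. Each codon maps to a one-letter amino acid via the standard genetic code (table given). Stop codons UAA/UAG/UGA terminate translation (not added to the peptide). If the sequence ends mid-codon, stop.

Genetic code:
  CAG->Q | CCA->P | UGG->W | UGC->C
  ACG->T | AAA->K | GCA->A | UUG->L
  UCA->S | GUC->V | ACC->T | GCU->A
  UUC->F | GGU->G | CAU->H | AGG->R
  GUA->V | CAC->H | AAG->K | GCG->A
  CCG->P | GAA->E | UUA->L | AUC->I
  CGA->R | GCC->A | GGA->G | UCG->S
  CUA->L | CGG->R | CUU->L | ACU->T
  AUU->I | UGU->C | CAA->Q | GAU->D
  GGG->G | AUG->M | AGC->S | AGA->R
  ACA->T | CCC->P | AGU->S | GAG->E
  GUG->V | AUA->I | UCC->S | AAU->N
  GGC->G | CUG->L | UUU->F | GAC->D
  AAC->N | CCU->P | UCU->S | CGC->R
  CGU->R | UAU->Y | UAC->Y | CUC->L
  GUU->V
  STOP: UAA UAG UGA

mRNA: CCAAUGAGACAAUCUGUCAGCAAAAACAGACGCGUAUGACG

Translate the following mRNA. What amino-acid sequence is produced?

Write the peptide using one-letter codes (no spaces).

start AUG at pos 3
pos 3: AUG -> M; peptide=M
pos 6: AGA -> R; peptide=MR
pos 9: CAA -> Q; peptide=MRQ
pos 12: UCU -> S; peptide=MRQS
pos 15: GUC -> V; peptide=MRQSV
pos 18: AGC -> S; peptide=MRQSVS
pos 21: AAA -> K; peptide=MRQSVSK
pos 24: AAC -> N; peptide=MRQSVSKN
pos 27: AGA -> R; peptide=MRQSVSKNR
pos 30: CGC -> R; peptide=MRQSVSKNRR
pos 33: GUA -> V; peptide=MRQSVSKNRRV
pos 36: UGA -> STOP

Answer: MRQSVSKNRRV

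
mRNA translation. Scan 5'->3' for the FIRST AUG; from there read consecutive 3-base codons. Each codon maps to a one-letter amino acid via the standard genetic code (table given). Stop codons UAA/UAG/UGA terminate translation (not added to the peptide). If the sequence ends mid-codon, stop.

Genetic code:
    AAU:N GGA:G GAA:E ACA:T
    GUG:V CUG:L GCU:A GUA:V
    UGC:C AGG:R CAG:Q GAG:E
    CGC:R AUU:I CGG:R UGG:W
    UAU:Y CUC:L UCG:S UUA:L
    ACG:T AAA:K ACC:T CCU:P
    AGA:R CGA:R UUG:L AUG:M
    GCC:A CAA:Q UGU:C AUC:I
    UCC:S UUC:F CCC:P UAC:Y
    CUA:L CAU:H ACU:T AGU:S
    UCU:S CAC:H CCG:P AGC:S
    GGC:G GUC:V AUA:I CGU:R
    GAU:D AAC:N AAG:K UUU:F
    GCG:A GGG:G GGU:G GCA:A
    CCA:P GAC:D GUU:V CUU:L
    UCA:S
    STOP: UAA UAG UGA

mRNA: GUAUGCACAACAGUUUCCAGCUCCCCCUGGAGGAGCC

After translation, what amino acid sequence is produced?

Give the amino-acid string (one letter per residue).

start AUG at pos 2
pos 2: AUG -> M; peptide=M
pos 5: CAC -> H; peptide=MH
pos 8: AAC -> N; peptide=MHN
pos 11: AGU -> S; peptide=MHNS
pos 14: UUC -> F; peptide=MHNSF
pos 17: CAG -> Q; peptide=MHNSFQ
pos 20: CUC -> L; peptide=MHNSFQL
pos 23: CCC -> P; peptide=MHNSFQLP
pos 26: CUG -> L; peptide=MHNSFQLPL
pos 29: GAG -> E; peptide=MHNSFQLPLE
pos 32: GAG -> E; peptide=MHNSFQLPLEE
pos 35: only 2 nt remain (<3), stop (end of mRNA)

Answer: MHNSFQLPLEE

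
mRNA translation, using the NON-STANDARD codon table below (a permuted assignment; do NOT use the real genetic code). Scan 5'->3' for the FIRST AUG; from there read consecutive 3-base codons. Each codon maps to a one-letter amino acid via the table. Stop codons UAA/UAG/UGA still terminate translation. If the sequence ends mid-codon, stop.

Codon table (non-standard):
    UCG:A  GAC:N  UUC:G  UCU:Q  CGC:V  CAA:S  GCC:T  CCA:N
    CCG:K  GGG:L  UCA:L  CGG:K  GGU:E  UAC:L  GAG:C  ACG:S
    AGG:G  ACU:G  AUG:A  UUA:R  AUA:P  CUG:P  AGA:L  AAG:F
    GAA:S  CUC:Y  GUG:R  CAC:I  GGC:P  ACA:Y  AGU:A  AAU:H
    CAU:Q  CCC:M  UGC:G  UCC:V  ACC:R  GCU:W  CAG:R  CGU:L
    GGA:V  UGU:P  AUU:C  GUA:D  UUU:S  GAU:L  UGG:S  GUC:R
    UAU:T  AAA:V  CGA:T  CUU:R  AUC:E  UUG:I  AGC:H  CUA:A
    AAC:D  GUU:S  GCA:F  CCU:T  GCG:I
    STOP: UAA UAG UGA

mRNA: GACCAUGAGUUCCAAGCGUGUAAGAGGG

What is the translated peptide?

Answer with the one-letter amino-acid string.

Answer: AAVFLDLL

Derivation:
start AUG at pos 4
pos 4: AUG -> A; peptide=A
pos 7: AGU -> A; peptide=AA
pos 10: UCC -> V; peptide=AAV
pos 13: AAG -> F; peptide=AAVF
pos 16: CGU -> L; peptide=AAVFL
pos 19: GUA -> D; peptide=AAVFLD
pos 22: AGA -> L; peptide=AAVFLDL
pos 25: GGG -> L; peptide=AAVFLDLL
pos 28: only 0 nt remain (<3), stop (end of mRNA)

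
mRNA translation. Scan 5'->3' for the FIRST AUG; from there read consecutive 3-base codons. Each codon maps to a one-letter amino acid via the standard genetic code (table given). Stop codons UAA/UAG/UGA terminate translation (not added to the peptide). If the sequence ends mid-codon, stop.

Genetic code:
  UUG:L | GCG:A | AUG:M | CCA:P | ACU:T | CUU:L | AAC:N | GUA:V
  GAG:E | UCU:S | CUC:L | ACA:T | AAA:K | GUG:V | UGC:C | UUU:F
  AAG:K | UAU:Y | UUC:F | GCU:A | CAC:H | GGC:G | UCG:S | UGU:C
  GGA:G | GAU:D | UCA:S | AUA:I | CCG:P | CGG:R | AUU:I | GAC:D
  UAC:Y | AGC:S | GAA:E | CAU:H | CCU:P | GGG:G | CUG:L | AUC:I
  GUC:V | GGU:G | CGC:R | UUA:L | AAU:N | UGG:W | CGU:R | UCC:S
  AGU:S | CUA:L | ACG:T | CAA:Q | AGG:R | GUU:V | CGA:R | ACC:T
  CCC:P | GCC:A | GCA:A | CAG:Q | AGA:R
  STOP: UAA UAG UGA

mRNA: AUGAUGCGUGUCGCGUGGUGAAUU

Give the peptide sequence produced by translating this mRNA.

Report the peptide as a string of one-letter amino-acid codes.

start AUG at pos 0
pos 0: AUG -> M; peptide=M
pos 3: AUG -> M; peptide=MM
pos 6: CGU -> R; peptide=MMR
pos 9: GUC -> V; peptide=MMRV
pos 12: GCG -> A; peptide=MMRVA
pos 15: UGG -> W; peptide=MMRVAW
pos 18: UGA -> STOP

Answer: MMRVAW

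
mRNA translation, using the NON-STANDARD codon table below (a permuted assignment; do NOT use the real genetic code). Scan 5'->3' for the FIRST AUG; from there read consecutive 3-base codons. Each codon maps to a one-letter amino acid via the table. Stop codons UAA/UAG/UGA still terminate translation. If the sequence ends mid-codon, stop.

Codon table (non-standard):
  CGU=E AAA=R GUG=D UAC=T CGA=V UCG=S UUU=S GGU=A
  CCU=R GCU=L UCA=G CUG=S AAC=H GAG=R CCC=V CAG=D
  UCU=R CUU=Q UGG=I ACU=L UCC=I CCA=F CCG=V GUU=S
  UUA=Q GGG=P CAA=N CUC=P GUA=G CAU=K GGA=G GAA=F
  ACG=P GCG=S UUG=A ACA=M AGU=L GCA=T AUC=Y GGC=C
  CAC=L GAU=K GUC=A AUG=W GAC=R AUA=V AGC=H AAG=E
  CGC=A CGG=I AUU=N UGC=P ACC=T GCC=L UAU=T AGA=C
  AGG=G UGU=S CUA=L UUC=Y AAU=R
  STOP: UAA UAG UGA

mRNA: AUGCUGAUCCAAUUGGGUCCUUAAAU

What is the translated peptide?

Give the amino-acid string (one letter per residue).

Answer: WSYNAAR

Derivation:
start AUG at pos 0
pos 0: AUG -> W; peptide=W
pos 3: CUG -> S; peptide=WS
pos 6: AUC -> Y; peptide=WSY
pos 9: CAA -> N; peptide=WSYN
pos 12: UUG -> A; peptide=WSYNA
pos 15: GGU -> A; peptide=WSYNAA
pos 18: CCU -> R; peptide=WSYNAAR
pos 21: UAA -> STOP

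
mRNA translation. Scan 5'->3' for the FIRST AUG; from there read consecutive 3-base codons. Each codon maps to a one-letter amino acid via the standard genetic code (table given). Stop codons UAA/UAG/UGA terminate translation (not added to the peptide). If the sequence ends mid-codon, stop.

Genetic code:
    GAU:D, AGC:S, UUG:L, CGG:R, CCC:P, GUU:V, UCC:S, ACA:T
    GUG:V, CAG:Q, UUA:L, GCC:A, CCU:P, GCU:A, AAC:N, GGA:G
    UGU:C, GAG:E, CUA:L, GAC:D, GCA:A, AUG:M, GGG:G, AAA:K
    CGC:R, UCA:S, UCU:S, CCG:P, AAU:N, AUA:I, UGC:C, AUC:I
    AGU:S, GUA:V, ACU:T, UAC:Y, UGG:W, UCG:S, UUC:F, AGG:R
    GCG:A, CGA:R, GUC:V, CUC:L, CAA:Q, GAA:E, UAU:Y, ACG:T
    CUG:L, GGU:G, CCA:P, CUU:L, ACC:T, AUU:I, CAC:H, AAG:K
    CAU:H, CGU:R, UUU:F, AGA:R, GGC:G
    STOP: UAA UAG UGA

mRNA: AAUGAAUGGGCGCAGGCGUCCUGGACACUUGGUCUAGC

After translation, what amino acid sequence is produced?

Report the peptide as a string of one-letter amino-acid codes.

start AUG at pos 1
pos 1: AUG -> M; peptide=M
pos 4: AAU -> N; peptide=MN
pos 7: GGG -> G; peptide=MNG
pos 10: CGC -> R; peptide=MNGR
pos 13: AGG -> R; peptide=MNGRR
pos 16: CGU -> R; peptide=MNGRRR
pos 19: CCU -> P; peptide=MNGRRRP
pos 22: GGA -> G; peptide=MNGRRRPG
pos 25: CAC -> H; peptide=MNGRRRPGH
pos 28: UUG -> L; peptide=MNGRRRPGHL
pos 31: GUC -> V; peptide=MNGRRRPGHLV
pos 34: UAG -> STOP

Answer: MNGRRRPGHLV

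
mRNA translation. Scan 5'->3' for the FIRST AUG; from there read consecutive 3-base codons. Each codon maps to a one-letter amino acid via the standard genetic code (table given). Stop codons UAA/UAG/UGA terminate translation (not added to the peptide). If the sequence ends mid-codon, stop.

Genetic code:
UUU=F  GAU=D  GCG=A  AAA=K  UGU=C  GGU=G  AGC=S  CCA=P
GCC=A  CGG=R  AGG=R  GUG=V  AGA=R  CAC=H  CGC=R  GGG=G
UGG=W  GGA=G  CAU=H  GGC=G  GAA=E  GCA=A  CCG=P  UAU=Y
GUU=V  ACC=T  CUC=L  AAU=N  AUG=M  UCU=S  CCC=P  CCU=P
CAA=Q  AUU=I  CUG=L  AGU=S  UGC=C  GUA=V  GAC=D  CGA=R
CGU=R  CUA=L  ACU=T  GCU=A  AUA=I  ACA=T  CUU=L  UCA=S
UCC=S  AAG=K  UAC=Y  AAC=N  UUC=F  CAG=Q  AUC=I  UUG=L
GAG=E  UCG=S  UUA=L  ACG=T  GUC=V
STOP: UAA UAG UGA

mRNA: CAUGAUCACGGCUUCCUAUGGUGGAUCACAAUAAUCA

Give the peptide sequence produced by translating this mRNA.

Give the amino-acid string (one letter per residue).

Answer: MITASYGGSQ

Derivation:
start AUG at pos 1
pos 1: AUG -> M; peptide=M
pos 4: AUC -> I; peptide=MI
pos 7: ACG -> T; peptide=MIT
pos 10: GCU -> A; peptide=MITA
pos 13: UCC -> S; peptide=MITAS
pos 16: UAU -> Y; peptide=MITASY
pos 19: GGU -> G; peptide=MITASYG
pos 22: GGA -> G; peptide=MITASYGG
pos 25: UCA -> S; peptide=MITASYGGS
pos 28: CAA -> Q; peptide=MITASYGGSQ
pos 31: UAA -> STOP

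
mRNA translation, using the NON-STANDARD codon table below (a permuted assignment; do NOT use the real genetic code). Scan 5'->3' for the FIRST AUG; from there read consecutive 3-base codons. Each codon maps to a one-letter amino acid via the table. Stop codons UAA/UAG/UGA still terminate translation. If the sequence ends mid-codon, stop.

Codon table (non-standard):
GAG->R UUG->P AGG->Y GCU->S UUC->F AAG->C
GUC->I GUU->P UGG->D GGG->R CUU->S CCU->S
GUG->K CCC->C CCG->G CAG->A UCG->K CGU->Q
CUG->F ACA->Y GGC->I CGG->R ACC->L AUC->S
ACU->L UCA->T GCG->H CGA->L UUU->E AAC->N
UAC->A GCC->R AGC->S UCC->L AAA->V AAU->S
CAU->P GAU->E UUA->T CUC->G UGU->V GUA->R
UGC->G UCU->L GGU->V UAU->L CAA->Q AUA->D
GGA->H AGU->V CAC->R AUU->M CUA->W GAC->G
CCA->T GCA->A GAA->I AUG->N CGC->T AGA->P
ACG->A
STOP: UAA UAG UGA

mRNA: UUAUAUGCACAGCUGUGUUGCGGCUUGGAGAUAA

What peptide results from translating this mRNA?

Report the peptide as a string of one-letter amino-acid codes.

Answer: NRSVPHSDP

Derivation:
start AUG at pos 4
pos 4: AUG -> N; peptide=N
pos 7: CAC -> R; peptide=NR
pos 10: AGC -> S; peptide=NRS
pos 13: UGU -> V; peptide=NRSV
pos 16: GUU -> P; peptide=NRSVP
pos 19: GCG -> H; peptide=NRSVPH
pos 22: GCU -> S; peptide=NRSVPHS
pos 25: UGG -> D; peptide=NRSVPHSD
pos 28: AGA -> P; peptide=NRSVPHSDP
pos 31: UAA -> STOP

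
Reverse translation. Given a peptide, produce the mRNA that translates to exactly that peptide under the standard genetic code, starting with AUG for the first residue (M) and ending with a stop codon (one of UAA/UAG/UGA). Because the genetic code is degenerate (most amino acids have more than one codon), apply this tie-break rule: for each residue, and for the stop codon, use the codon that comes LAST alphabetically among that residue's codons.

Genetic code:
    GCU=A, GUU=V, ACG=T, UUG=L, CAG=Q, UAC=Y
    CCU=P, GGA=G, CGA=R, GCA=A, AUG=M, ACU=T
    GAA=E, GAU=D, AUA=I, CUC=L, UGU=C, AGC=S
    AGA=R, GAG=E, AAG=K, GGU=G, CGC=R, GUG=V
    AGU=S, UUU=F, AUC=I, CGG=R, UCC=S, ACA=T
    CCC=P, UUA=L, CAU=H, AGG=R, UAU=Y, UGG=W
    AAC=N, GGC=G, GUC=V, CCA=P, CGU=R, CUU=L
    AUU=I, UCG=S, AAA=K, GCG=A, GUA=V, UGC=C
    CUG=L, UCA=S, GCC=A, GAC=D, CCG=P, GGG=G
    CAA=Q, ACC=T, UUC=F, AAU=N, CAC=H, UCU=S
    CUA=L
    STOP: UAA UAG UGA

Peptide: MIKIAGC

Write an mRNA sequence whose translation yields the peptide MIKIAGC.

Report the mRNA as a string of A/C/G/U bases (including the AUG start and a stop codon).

Answer: mRNA: AUGAUUAAGAUUGCUGGUUGUUGA

Derivation:
residue 1: M -> AUG (start codon)
residue 2: I codons sorted = AUA,AUC,AUU -> pick last = AUU
residue 3: K codons sorted = AAA,AAG -> pick last = AAG
residue 4: I codons sorted = AUA,AUC,AUU -> pick last = AUU
residue 5: A codons sorted = GCA,GCC,GCG,GCU -> pick last = GCU
residue 6: G codons sorted = GGA,GGC,GGG,GGU -> pick last = GGU
residue 7: C codons sorted = UGC,UGU -> pick last = UGU
terminator: stop codons sorted = UAA,UAG,UGA -> pick last = UGA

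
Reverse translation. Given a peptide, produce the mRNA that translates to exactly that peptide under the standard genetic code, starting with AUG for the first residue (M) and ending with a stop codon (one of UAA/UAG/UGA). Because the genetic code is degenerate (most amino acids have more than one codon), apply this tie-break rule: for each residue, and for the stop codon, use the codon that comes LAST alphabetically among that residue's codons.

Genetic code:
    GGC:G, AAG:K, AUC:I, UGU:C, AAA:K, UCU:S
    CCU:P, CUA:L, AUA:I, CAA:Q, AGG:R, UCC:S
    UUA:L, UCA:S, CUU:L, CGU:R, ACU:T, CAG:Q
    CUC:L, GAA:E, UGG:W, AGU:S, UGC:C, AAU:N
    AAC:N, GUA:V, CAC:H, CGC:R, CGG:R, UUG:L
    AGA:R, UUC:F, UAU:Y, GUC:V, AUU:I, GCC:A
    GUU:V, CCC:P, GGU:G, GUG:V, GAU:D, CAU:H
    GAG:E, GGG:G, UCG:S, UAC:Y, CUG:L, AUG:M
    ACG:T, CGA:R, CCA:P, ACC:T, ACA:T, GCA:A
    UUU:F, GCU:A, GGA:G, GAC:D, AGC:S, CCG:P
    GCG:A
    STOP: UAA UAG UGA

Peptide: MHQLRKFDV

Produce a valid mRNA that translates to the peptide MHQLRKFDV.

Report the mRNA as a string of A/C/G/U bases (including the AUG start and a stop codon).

Answer: mRNA: AUGCAUCAGUUGCGUAAGUUUGAUGUUUGA

Derivation:
residue 1: M -> AUG (start codon)
residue 2: H codons sorted = CAC,CAU -> pick last = CAU
residue 3: Q codons sorted = CAA,CAG -> pick last = CAG
residue 4: L codons sorted = CUA,CUC,CUG,CUU,UUA,UUG -> pick last = UUG
residue 5: R codons sorted = AGA,AGG,CGA,CGC,CGG,CGU -> pick last = CGU
residue 6: K codons sorted = AAA,AAG -> pick last = AAG
residue 7: F codons sorted = UUC,UUU -> pick last = UUU
residue 8: D codons sorted = GAC,GAU -> pick last = GAU
residue 9: V codons sorted = GUA,GUC,GUG,GUU -> pick last = GUU
terminator: stop codons sorted = UAA,UAG,UGA -> pick last = UGA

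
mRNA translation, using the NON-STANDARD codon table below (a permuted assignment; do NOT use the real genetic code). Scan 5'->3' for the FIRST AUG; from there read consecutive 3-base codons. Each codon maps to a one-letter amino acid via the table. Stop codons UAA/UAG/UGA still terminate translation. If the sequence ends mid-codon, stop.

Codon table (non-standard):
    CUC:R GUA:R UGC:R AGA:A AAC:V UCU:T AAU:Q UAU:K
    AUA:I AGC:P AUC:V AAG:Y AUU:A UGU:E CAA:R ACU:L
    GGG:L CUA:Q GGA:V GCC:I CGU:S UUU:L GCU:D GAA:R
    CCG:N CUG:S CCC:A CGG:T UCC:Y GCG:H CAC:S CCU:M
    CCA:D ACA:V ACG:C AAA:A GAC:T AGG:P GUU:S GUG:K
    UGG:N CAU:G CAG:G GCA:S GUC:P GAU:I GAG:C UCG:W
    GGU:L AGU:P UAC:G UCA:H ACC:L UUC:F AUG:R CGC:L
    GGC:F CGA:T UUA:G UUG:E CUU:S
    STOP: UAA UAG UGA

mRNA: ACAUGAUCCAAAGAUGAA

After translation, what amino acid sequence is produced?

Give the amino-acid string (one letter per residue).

start AUG at pos 2
pos 2: AUG -> R; peptide=R
pos 5: AUC -> V; peptide=RV
pos 8: CAA -> R; peptide=RVR
pos 11: AGA -> A; peptide=RVRA
pos 14: UGA -> STOP

Answer: RVRA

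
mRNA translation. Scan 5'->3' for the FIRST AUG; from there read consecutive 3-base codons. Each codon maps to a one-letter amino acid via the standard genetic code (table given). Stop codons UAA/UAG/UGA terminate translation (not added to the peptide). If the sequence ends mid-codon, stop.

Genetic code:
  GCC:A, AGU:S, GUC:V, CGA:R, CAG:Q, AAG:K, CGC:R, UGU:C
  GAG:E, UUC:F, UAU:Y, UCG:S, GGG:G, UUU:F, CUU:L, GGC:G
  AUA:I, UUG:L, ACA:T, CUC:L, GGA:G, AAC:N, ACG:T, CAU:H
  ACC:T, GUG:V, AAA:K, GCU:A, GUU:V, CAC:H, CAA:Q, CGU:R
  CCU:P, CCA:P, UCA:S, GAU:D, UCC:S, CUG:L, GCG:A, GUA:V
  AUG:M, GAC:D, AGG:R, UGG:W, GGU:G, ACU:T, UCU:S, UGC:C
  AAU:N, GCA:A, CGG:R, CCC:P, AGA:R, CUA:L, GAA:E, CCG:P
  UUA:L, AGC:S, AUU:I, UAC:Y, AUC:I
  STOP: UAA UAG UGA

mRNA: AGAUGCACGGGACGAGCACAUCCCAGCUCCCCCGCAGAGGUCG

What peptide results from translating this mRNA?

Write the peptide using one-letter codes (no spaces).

Answer: MHGTSTSQLPRRG

Derivation:
start AUG at pos 2
pos 2: AUG -> M; peptide=M
pos 5: CAC -> H; peptide=MH
pos 8: GGG -> G; peptide=MHG
pos 11: ACG -> T; peptide=MHGT
pos 14: AGC -> S; peptide=MHGTS
pos 17: ACA -> T; peptide=MHGTST
pos 20: UCC -> S; peptide=MHGTSTS
pos 23: CAG -> Q; peptide=MHGTSTSQ
pos 26: CUC -> L; peptide=MHGTSTSQL
pos 29: CCC -> P; peptide=MHGTSTSQLP
pos 32: CGC -> R; peptide=MHGTSTSQLPR
pos 35: AGA -> R; peptide=MHGTSTSQLPRR
pos 38: GGU -> G; peptide=MHGTSTSQLPRRG
pos 41: only 2 nt remain (<3), stop (end of mRNA)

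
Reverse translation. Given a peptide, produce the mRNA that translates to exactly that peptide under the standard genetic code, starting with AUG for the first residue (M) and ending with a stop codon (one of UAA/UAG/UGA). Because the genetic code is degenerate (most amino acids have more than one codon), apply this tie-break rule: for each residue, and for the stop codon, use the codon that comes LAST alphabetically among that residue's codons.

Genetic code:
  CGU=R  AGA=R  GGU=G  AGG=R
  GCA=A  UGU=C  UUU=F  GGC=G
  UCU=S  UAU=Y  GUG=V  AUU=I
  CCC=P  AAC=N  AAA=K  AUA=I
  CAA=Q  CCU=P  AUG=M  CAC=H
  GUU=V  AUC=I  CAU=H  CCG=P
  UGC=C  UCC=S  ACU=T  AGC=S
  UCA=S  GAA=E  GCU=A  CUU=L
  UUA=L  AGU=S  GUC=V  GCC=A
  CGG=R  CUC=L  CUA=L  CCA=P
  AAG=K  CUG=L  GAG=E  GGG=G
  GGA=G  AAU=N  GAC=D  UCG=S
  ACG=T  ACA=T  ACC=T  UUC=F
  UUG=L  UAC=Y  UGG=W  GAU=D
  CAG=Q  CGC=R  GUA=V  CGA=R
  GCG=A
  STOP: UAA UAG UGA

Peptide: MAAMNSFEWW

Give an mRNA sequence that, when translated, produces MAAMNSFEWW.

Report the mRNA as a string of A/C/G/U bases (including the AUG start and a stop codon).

Answer: mRNA: AUGGCUGCUAUGAAUUCUUUUGAGUGGUGGUGA

Derivation:
residue 1: M -> AUG (start codon)
residue 2: A codons sorted = GCA,GCC,GCG,GCU -> pick last = GCU
residue 3: A codons sorted = GCA,GCC,GCG,GCU -> pick last = GCU
residue 4: M -> AUG (only codon)
residue 5: N codons sorted = AAC,AAU -> pick last = AAU
residue 6: S codons sorted = AGC,AGU,UCA,UCC,UCG,UCU -> pick last = UCU
residue 7: F codons sorted = UUC,UUU -> pick last = UUU
residue 8: E codons sorted = GAA,GAG -> pick last = GAG
residue 9: W -> UGG (only codon)
residue 10: W -> UGG (only codon)
terminator: stop codons sorted = UAA,UAG,UGA -> pick last = UGA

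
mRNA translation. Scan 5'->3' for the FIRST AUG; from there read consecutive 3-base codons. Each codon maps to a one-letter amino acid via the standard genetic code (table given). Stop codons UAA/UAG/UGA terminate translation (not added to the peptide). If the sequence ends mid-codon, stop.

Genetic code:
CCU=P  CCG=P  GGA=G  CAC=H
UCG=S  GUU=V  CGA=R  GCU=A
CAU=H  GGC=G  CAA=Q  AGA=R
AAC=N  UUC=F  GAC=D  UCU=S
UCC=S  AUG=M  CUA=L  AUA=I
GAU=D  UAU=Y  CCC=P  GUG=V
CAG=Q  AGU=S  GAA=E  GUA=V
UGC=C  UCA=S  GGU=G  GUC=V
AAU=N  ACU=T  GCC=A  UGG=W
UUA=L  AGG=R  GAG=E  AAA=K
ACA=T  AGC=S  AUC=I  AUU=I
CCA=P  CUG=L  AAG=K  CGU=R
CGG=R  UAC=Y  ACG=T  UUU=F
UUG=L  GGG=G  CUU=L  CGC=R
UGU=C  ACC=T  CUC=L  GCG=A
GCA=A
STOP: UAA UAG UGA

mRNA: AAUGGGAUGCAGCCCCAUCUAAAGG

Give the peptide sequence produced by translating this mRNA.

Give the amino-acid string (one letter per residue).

Answer: MGCSPI

Derivation:
start AUG at pos 1
pos 1: AUG -> M; peptide=M
pos 4: GGA -> G; peptide=MG
pos 7: UGC -> C; peptide=MGC
pos 10: AGC -> S; peptide=MGCS
pos 13: CCC -> P; peptide=MGCSP
pos 16: AUC -> I; peptide=MGCSPI
pos 19: UAA -> STOP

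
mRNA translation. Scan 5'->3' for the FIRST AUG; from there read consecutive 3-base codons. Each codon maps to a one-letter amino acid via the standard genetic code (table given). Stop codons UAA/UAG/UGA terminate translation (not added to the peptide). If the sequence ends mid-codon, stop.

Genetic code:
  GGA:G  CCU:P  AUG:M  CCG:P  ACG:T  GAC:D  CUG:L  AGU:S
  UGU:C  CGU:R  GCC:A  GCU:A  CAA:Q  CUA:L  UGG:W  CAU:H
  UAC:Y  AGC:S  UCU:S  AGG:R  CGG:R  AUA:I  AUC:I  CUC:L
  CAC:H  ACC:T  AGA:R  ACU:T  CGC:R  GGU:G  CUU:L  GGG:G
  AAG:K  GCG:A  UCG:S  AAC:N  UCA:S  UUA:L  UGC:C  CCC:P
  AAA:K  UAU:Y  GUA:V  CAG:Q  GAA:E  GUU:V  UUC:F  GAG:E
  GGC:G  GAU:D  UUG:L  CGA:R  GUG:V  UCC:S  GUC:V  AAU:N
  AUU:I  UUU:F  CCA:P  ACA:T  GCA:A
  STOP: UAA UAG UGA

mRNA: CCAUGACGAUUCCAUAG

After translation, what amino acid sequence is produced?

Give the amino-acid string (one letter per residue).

Answer: MTIP

Derivation:
start AUG at pos 2
pos 2: AUG -> M; peptide=M
pos 5: ACG -> T; peptide=MT
pos 8: AUU -> I; peptide=MTI
pos 11: CCA -> P; peptide=MTIP
pos 14: UAG -> STOP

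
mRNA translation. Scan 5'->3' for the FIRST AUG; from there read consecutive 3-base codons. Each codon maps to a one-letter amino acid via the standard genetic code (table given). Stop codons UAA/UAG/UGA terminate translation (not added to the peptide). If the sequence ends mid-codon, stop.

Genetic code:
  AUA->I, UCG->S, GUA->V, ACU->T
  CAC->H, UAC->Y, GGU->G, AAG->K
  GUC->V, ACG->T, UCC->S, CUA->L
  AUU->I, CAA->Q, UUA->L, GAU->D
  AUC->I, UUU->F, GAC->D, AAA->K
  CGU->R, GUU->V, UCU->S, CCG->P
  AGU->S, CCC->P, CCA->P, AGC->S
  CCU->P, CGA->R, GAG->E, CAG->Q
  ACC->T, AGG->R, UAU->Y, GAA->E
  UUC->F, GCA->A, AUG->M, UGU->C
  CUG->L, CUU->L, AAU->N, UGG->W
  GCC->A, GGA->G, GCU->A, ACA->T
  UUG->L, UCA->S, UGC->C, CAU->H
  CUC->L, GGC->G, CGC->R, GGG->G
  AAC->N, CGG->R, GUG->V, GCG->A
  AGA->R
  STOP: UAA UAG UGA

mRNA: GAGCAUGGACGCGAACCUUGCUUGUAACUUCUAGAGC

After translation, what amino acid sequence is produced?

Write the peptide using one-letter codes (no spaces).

start AUG at pos 4
pos 4: AUG -> M; peptide=M
pos 7: GAC -> D; peptide=MD
pos 10: GCG -> A; peptide=MDA
pos 13: AAC -> N; peptide=MDAN
pos 16: CUU -> L; peptide=MDANL
pos 19: GCU -> A; peptide=MDANLA
pos 22: UGU -> C; peptide=MDANLAC
pos 25: AAC -> N; peptide=MDANLACN
pos 28: UUC -> F; peptide=MDANLACNF
pos 31: UAG -> STOP

Answer: MDANLACNF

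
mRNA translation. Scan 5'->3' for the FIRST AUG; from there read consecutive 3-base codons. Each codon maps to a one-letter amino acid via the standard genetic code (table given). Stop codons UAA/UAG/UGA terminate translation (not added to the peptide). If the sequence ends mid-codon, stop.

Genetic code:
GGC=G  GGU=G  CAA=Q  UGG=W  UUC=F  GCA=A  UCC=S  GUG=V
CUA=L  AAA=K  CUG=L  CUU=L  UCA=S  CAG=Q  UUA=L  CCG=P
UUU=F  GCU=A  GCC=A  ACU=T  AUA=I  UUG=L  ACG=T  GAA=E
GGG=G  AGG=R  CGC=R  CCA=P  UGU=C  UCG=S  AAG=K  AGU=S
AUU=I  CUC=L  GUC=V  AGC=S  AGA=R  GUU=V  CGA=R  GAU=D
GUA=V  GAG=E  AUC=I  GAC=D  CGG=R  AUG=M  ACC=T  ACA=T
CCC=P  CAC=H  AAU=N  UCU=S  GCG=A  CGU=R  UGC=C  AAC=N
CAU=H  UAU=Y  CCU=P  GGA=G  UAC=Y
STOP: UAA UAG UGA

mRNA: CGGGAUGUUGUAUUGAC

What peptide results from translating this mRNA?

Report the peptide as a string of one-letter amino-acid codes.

start AUG at pos 4
pos 4: AUG -> M; peptide=M
pos 7: UUG -> L; peptide=ML
pos 10: UAU -> Y; peptide=MLY
pos 13: UGA -> STOP

Answer: MLY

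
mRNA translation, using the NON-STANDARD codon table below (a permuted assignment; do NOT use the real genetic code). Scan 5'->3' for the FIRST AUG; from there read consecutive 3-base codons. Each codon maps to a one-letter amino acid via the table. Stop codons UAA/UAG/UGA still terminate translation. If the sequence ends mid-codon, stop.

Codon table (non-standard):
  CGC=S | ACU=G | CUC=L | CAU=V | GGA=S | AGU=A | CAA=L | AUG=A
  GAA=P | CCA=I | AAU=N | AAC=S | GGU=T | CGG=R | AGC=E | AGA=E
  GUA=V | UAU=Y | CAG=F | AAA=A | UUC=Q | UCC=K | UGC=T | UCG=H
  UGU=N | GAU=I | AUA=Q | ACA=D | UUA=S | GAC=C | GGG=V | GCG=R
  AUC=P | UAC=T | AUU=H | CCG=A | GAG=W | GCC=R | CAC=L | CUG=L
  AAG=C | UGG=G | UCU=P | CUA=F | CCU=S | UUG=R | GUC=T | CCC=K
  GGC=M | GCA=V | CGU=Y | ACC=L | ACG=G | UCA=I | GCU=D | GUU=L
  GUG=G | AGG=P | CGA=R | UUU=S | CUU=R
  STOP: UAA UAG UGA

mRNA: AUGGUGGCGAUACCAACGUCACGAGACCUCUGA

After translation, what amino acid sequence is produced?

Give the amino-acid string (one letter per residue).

start AUG at pos 0
pos 0: AUG -> A; peptide=A
pos 3: GUG -> G; peptide=AG
pos 6: GCG -> R; peptide=AGR
pos 9: AUA -> Q; peptide=AGRQ
pos 12: CCA -> I; peptide=AGRQI
pos 15: ACG -> G; peptide=AGRQIG
pos 18: UCA -> I; peptide=AGRQIGI
pos 21: CGA -> R; peptide=AGRQIGIR
pos 24: GAC -> C; peptide=AGRQIGIRC
pos 27: CUC -> L; peptide=AGRQIGIRCL
pos 30: UGA -> STOP

Answer: AGRQIGIRCL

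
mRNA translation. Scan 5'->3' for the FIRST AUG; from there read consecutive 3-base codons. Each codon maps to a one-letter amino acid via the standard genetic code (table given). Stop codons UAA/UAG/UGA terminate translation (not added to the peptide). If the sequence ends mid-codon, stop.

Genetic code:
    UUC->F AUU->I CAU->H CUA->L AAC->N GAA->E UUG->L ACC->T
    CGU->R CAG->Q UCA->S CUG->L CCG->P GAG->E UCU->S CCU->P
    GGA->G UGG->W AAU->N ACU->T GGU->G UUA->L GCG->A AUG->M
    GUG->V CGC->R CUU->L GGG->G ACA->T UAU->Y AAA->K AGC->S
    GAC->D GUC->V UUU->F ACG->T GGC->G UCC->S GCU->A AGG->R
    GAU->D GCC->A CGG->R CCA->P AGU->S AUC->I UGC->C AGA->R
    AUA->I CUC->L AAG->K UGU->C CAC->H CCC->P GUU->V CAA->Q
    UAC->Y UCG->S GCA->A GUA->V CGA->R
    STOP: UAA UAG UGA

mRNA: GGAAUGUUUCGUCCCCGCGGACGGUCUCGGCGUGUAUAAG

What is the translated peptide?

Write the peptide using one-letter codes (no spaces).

Answer: MFRPRGRSRRV

Derivation:
start AUG at pos 3
pos 3: AUG -> M; peptide=M
pos 6: UUU -> F; peptide=MF
pos 9: CGU -> R; peptide=MFR
pos 12: CCC -> P; peptide=MFRP
pos 15: CGC -> R; peptide=MFRPR
pos 18: GGA -> G; peptide=MFRPRG
pos 21: CGG -> R; peptide=MFRPRGR
pos 24: UCU -> S; peptide=MFRPRGRS
pos 27: CGG -> R; peptide=MFRPRGRSR
pos 30: CGU -> R; peptide=MFRPRGRSRR
pos 33: GUA -> V; peptide=MFRPRGRSRRV
pos 36: UAA -> STOP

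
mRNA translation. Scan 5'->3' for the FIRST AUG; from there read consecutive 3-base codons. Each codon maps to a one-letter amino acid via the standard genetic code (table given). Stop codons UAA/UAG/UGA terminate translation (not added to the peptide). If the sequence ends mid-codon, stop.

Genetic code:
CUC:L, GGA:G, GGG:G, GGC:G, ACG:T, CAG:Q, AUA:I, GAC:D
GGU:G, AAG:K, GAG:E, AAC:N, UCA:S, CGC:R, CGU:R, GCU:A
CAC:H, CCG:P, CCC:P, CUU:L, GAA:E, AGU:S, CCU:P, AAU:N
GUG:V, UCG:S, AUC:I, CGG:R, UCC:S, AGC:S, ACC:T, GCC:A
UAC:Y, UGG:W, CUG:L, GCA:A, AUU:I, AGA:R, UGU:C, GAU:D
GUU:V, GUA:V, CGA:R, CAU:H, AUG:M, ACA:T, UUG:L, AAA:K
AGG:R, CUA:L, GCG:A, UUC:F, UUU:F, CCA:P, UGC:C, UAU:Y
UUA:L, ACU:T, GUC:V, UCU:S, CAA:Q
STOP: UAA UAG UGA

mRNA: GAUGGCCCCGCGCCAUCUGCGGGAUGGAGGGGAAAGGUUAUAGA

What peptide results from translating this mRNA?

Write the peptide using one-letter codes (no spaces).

start AUG at pos 1
pos 1: AUG -> M; peptide=M
pos 4: GCC -> A; peptide=MA
pos 7: CCG -> P; peptide=MAP
pos 10: CGC -> R; peptide=MAPR
pos 13: CAU -> H; peptide=MAPRH
pos 16: CUG -> L; peptide=MAPRHL
pos 19: CGG -> R; peptide=MAPRHLR
pos 22: GAU -> D; peptide=MAPRHLRD
pos 25: GGA -> G; peptide=MAPRHLRDG
pos 28: GGG -> G; peptide=MAPRHLRDGG
pos 31: GAA -> E; peptide=MAPRHLRDGGE
pos 34: AGG -> R; peptide=MAPRHLRDGGER
pos 37: UUA -> L; peptide=MAPRHLRDGGERL
pos 40: UAG -> STOP

Answer: MAPRHLRDGGERL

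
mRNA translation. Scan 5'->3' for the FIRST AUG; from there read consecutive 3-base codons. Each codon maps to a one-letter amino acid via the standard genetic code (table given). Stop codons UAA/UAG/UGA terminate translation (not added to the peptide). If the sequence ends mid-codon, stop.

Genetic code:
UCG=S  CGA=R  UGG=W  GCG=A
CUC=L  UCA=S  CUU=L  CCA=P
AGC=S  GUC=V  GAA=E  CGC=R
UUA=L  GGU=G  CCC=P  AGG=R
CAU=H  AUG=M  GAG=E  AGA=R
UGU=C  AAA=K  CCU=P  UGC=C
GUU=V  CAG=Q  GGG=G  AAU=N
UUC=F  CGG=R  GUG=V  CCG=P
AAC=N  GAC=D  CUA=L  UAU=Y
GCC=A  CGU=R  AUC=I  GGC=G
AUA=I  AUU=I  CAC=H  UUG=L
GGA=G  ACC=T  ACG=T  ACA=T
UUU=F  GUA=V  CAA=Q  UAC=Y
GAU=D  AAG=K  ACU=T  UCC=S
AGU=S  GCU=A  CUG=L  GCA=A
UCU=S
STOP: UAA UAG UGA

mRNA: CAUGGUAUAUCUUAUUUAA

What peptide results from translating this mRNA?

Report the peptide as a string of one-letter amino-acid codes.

start AUG at pos 1
pos 1: AUG -> M; peptide=M
pos 4: GUA -> V; peptide=MV
pos 7: UAU -> Y; peptide=MVY
pos 10: CUU -> L; peptide=MVYL
pos 13: AUU -> I; peptide=MVYLI
pos 16: UAA -> STOP

Answer: MVYLI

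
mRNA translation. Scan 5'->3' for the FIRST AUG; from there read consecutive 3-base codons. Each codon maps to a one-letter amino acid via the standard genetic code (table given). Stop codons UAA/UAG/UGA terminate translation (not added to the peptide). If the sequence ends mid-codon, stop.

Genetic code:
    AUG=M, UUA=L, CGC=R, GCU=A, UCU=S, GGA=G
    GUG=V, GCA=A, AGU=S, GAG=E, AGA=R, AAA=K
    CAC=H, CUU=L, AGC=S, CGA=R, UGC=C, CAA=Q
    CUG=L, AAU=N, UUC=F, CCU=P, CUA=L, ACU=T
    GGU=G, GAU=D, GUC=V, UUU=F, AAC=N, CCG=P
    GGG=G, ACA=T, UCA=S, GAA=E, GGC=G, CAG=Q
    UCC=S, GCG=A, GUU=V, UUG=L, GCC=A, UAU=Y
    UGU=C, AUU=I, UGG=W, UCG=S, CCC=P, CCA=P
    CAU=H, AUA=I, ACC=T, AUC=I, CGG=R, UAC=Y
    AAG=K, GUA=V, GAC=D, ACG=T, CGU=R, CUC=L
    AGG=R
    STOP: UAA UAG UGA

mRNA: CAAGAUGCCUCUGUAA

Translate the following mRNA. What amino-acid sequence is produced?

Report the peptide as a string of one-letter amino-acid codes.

start AUG at pos 4
pos 4: AUG -> M; peptide=M
pos 7: CCU -> P; peptide=MP
pos 10: CUG -> L; peptide=MPL
pos 13: UAA -> STOP

Answer: MPL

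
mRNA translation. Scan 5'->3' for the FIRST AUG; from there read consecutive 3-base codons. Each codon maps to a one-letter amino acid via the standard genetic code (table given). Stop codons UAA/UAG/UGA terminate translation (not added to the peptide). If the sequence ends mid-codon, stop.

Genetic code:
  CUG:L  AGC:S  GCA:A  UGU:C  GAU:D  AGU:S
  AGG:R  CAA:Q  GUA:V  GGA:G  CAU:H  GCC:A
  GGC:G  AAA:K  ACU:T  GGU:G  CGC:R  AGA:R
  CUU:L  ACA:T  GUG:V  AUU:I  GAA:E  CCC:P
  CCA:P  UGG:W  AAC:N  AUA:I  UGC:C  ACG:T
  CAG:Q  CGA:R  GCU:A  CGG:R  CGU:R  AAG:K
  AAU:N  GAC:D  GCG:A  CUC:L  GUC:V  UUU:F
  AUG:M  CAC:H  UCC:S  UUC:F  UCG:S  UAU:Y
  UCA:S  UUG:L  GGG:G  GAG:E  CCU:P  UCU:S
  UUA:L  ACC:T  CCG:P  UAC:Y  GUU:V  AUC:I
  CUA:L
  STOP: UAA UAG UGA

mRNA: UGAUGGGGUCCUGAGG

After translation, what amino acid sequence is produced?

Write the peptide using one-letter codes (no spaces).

Answer: MGS

Derivation:
start AUG at pos 2
pos 2: AUG -> M; peptide=M
pos 5: GGG -> G; peptide=MG
pos 8: UCC -> S; peptide=MGS
pos 11: UGA -> STOP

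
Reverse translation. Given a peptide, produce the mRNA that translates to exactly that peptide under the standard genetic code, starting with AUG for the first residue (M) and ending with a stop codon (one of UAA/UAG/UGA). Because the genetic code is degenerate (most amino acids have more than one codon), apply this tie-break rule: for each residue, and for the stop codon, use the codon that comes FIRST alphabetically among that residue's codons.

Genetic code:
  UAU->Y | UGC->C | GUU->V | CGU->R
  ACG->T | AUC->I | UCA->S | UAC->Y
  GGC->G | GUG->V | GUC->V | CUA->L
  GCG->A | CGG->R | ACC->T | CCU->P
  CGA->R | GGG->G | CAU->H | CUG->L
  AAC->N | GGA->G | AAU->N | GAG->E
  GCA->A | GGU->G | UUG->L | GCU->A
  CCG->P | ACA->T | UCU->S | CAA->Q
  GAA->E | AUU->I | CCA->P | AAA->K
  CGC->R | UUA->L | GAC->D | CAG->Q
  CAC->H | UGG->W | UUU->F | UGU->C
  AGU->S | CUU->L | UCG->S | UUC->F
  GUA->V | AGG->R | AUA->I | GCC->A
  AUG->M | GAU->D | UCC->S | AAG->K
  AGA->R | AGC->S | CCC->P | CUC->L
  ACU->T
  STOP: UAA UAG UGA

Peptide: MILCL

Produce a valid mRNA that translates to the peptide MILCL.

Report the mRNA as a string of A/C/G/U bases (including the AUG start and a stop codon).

Answer: mRNA: AUGAUACUAUGCCUAUAA

Derivation:
residue 1: M -> AUG (start codon)
residue 2: I codons sorted = AUA,AUC,AUU -> pick first = AUA
residue 3: L codons sorted = CUA,CUC,CUG,CUU,UUA,UUG -> pick first = CUA
residue 4: C codons sorted = UGC,UGU -> pick first = UGC
residue 5: L codons sorted = CUA,CUC,CUG,CUU,UUA,UUG -> pick first = CUA
terminator: stop codons sorted = UAA,UAG,UGA -> pick first = UAA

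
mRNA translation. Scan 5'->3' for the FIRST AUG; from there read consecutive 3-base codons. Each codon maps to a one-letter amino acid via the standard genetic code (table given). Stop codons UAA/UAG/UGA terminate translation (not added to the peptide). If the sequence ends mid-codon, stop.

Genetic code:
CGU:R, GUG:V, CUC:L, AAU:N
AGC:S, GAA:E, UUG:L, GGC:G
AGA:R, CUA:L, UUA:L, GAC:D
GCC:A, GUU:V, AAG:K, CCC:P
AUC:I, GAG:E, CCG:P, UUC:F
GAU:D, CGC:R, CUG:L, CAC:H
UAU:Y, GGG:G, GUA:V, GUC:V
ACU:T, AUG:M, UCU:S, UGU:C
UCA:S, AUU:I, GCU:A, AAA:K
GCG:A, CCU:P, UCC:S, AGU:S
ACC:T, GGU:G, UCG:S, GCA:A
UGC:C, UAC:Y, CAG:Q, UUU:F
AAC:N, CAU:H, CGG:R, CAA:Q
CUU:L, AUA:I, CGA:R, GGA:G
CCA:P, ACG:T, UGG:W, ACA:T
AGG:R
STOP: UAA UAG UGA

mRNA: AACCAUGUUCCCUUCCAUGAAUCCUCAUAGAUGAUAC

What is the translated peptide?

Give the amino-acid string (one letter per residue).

Answer: MFPSMNPHR

Derivation:
start AUG at pos 4
pos 4: AUG -> M; peptide=M
pos 7: UUC -> F; peptide=MF
pos 10: CCU -> P; peptide=MFP
pos 13: UCC -> S; peptide=MFPS
pos 16: AUG -> M; peptide=MFPSM
pos 19: AAU -> N; peptide=MFPSMN
pos 22: CCU -> P; peptide=MFPSMNP
pos 25: CAU -> H; peptide=MFPSMNPH
pos 28: AGA -> R; peptide=MFPSMNPHR
pos 31: UGA -> STOP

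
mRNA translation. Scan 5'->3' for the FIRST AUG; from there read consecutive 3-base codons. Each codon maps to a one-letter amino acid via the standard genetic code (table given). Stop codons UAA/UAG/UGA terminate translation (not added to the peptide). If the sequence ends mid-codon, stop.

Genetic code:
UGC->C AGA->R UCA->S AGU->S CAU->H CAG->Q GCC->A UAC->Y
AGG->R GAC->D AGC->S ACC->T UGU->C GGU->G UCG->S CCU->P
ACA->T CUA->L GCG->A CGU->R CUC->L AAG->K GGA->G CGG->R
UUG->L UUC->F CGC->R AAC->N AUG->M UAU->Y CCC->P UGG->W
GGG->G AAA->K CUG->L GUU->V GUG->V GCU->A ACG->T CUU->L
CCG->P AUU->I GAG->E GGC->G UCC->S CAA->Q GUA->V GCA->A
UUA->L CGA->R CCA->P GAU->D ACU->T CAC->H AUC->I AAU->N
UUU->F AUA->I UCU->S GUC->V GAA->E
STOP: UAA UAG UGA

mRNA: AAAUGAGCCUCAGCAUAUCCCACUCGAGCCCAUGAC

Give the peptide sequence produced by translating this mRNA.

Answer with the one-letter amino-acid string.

Answer: MSLSISHSSP

Derivation:
start AUG at pos 2
pos 2: AUG -> M; peptide=M
pos 5: AGC -> S; peptide=MS
pos 8: CUC -> L; peptide=MSL
pos 11: AGC -> S; peptide=MSLS
pos 14: AUA -> I; peptide=MSLSI
pos 17: UCC -> S; peptide=MSLSIS
pos 20: CAC -> H; peptide=MSLSISH
pos 23: UCG -> S; peptide=MSLSISHS
pos 26: AGC -> S; peptide=MSLSISHSS
pos 29: CCA -> P; peptide=MSLSISHSSP
pos 32: UGA -> STOP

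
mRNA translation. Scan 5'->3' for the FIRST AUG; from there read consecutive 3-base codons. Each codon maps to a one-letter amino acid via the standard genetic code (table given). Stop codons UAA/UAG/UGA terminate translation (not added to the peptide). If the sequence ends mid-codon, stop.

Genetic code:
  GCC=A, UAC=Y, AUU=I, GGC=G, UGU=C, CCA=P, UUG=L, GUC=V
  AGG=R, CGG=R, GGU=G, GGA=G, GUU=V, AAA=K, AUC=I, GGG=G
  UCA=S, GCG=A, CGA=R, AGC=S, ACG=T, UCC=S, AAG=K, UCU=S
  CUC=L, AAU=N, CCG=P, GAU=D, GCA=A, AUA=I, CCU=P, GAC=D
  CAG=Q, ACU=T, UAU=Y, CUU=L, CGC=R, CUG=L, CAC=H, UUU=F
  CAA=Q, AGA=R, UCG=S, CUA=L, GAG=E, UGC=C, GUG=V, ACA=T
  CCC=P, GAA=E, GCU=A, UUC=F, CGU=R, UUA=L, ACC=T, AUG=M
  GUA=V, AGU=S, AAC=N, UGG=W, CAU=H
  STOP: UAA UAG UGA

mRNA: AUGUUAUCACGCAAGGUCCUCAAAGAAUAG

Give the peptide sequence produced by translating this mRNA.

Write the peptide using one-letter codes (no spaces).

start AUG at pos 0
pos 0: AUG -> M; peptide=M
pos 3: UUA -> L; peptide=ML
pos 6: UCA -> S; peptide=MLS
pos 9: CGC -> R; peptide=MLSR
pos 12: AAG -> K; peptide=MLSRK
pos 15: GUC -> V; peptide=MLSRKV
pos 18: CUC -> L; peptide=MLSRKVL
pos 21: AAA -> K; peptide=MLSRKVLK
pos 24: GAA -> E; peptide=MLSRKVLKE
pos 27: UAG -> STOP

Answer: MLSRKVLKE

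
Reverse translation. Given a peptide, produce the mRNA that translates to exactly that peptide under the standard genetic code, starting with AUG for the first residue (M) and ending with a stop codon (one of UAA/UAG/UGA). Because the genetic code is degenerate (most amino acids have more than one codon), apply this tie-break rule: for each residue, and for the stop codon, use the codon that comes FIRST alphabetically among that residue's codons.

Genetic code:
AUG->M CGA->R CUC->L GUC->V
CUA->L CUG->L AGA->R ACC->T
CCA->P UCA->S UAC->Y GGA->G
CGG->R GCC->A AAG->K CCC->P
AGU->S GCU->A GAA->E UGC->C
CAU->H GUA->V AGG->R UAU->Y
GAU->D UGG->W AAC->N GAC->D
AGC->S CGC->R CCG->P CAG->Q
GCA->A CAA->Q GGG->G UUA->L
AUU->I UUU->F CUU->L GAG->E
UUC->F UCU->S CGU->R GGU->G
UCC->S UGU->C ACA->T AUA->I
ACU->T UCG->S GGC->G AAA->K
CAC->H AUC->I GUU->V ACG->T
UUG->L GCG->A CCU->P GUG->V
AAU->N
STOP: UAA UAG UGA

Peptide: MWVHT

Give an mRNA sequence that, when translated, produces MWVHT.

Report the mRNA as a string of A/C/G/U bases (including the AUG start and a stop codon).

residue 1: M -> AUG (start codon)
residue 2: W -> UGG (only codon)
residue 3: V codons sorted = GUA,GUC,GUG,GUU -> pick first = GUA
residue 4: H codons sorted = CAC,CAU -> pick first = CAC
residue 5: T codons sorted = ACA,ACC,ACG,ACU -> pick first = ACA
terminator: stop codons sorted = UAA,UAG,UGA -> pick first = UAA

Answer: mRNA: AUGUGGGUACACACAUAA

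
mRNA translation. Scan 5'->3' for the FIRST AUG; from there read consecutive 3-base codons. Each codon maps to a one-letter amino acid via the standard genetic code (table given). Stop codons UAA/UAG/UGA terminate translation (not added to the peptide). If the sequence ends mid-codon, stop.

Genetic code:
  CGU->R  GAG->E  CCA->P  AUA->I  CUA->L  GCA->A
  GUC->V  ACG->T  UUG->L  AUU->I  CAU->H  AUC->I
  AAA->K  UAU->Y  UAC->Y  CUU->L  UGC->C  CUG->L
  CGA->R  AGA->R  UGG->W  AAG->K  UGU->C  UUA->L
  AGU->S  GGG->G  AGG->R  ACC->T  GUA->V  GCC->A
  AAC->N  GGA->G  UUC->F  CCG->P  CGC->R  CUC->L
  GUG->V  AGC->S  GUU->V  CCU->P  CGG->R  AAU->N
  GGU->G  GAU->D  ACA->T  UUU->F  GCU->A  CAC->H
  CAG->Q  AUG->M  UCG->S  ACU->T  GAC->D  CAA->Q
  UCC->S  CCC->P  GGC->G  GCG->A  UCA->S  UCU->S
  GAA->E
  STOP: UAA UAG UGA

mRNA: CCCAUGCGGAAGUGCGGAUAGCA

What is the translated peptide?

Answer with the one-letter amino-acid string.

start AUG at pos 3
pos 3: AUG -> M; peptide=M
pos 6: CGG -> R; peptide=MR
pos 9: AAG -> K; peptide=MRK
pos 12: UGC -> C; peptide=MRKC
pos 15: GGA -> G; peptide=MRKCG
pos 18: UAG -> STOP

Answer: MRKCG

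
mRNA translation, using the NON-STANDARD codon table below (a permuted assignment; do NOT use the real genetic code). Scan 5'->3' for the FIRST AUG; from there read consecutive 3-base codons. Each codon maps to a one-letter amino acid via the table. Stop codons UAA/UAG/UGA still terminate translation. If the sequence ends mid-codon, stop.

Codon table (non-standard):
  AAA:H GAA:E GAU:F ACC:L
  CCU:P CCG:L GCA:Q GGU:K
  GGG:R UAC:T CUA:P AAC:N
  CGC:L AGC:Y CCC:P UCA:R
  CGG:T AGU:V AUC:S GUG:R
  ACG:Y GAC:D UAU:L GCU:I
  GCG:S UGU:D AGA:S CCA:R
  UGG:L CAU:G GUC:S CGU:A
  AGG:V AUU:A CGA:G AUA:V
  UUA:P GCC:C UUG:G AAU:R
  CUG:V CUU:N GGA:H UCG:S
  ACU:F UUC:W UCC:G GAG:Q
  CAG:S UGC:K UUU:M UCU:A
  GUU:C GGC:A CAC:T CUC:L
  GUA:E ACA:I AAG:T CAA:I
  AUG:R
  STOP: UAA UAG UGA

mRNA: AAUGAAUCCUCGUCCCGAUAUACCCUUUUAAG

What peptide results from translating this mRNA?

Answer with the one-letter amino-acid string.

Answer: RRPAPFVPM

Derivation:
start AUG at pos 1
pos 1: AUG -> R; peptide=R
pos 4: AAU -> R; peptide=RR
pos 7: CCU -> P; peptide=RRP
pos 10: CGU -> A; peptide=RRPA
pos 13: CCC -> P; peptide=RRPAP
pos 16: GAU -> F; peptide=RRPAPF
pos 19: AUA -> V; peptide=RRPAPFV
pos 22: CCC -> P; peptide=RRPAPFVP
pos 25: UUU -> M; peptide=RRPAPFVPM
pos 28: UAA -> STOP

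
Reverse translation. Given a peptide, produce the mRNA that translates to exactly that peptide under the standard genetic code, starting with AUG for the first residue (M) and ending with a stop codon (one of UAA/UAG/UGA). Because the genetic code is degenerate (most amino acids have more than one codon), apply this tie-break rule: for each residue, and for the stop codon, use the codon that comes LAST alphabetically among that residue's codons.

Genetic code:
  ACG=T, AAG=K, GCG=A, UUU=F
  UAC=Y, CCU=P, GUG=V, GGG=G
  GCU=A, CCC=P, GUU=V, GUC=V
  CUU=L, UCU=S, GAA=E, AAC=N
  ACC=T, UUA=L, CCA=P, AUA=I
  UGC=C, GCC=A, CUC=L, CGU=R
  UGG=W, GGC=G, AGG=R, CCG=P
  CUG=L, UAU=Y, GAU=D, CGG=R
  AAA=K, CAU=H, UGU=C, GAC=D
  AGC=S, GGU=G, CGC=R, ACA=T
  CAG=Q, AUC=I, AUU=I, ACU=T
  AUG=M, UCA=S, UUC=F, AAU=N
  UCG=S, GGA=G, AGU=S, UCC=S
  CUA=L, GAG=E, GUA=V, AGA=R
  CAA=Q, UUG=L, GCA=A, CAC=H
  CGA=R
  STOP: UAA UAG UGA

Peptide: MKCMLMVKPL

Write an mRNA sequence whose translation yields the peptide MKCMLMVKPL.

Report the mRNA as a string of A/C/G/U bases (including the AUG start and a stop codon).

residue 1: M -> AUG (start codon)
residue 2: K codons sorted = AAA,AAG -> pick last = AAG
residue 3: C codons sorted = UGC,UGU -> pick last = UGU
residue 4: M -> AUG (only codon)
residue 5: L codons sorted = CUA,CUC,CUG,CUU,UUA,UUG -> pick last = UUG
residue 6: M -> AUG (only codon)
residue 7: V codons sorted = GUA,GUC,GUG,GUU -> pick last = GUU
residue 8: K codons sorted = AAA,AAG -> pick last = AAG
residue 9: P codons sorted = CCA,CCC,CCG,CCU -> pick last = CCU
residue 10: L codons sorted = CUA,CUC,CUG,CUU,UUA,UUG -> pick last = UUG
terminator: stop codons sorted = UAA,UAG,UGA -> pick last = UGA

Answer: mRNA: AUGAAGUGUAUGUUGAUGGUUAAGCCUUUGUGA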